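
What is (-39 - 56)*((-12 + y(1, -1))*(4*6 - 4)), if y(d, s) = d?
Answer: 20900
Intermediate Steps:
(-39 - 56)*((-12 + y(1, -1))*(4*6 - 4)) = (-39 - 56)*((-12 + 1)*(4*6 - 4)) = -(-1045)*(24 - 4) = -(-1045)*20 = -95*(-220) = 20900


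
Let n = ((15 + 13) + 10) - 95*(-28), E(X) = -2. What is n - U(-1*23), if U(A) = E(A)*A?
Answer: 2652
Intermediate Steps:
U(A) = -2*A
n = 2698 (n = (28 + 10) + 2660 = 38 + 2660 = 2698)
n - U(-1*23) = 2698 - (-2)*(-1*23) = 2698 - (-2)*(-23) = 2698 - 1*46 = 2698 - 46 = 2652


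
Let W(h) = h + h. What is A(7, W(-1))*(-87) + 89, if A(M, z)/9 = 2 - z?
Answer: -3043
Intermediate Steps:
W(h) = 2*h
A(M, z) = 18 - 9*z (A(M, z) = 9*(2 - z) = 18 - 9*z)
A(7, W(-1))*(-87) + 89 = (18 - 18*(-1))*(-87) + 89 = (18 - 9*(-2))*(-87) + 89 = (18 + 18)*(-87) + 89 = 36*(-87) + 89 = -3132 + 89 = -3043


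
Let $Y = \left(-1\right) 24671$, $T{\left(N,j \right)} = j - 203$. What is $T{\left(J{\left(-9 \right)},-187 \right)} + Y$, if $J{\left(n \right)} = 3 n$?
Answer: $-25061$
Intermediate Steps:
$T{\left(N,j \right)} = -203 + j$
$Y = -24671$
$T{\left(J{\left(-9 \right)},-187 \right)} + Y = \left(-203 - 187\right) - 24671 = -390 - 24671 = -25061$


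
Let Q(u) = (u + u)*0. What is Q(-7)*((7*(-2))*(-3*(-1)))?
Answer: 0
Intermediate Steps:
Q(u) = 0 (Q(u) = (2*u)*0 = 0)
Q(-7)*((7*(-2))*(-3*(-1))) = 0*((7*(-2))*(-3*(-1))) = 0*(-14*3) = 0*(-42) = 0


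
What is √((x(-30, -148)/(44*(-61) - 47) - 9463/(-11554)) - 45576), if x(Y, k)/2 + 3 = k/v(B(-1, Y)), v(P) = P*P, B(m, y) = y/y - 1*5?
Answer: I*√11344267318614821763/15776987 ≈ 213.48*I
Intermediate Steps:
B(m, y) = -4 (B(m, y) = 1 - 5 = -4)
v(P) = P²
x(Y, k) = -6 + k/8 (x(Y, k) = -6 + 2*(k/((-4)²)) = -6 + 2*(k/16) = -6 + k/8)
√((x(-30, -148)/(44*(-61) - 47) - 9463/(-11554)) - 45576) = √(((-6 + (⅛)*(-148))/(44*(-61) - 47) - 9463/(-11554)) - 45576) = √(((-6 - 37/2)/(-2684 - 47) - 9463*(-1/11554)) - 45576) = √((-49/2/(-2731) + 9463/11554) - 45576) = √((-49/2*(-1/2731) + 9463/11554) - 45576) = √((49/5462 + 9463/11554) - 45576) = √(13063263/15776987 - 45576) = √(-719038896249/15776987) = I*√11344267318614821763/15776987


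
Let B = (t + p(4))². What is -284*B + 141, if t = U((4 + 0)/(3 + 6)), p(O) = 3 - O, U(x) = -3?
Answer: -4403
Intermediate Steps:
t = -3
B = 16 (B = (-3 + (3 - 1*4))² = (-3 + (3 - 4))² = (-3 - 1)² = (-4)² = 16)
-284*B + 141 = -284*16 + 141 = -4544 + 141 = -4403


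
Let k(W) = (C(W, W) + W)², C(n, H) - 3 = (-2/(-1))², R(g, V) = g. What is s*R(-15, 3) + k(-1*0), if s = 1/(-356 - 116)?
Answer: 23143/472 ≈ 49.032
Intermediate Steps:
C(n, H) = 7 (C(n, H) = 3 + (-2/(-1))² = 3 + (-2*(-1))² = 3 + 2² = 3 + 4 = 7)
s = -1/472 (s = 1/(-472) = -1/472 ≈ -0.0021186)
k(W) = (7 + W)²
s*R(-15, 3) + k(-1*0) = -1/472*(-15) + (7 - 1*0)² = 15/472 + (7 + 0)² = 15/472 + 7² = 15/472 + 49 = 23143/472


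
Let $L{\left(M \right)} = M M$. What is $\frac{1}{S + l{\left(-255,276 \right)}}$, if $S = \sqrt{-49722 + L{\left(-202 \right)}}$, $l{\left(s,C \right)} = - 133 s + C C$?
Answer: $\frac{110091}{12120037199} - \frac{7 i \sqrt{182}}{12120037199} \approx 9.0834 \cdot 10^{-6} - 7.7917 \cdot 10^{-9} i$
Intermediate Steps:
$L{\left(M \right)} = M^{2}$
$l{\left(s,C \right)} = C^{2} - 133 s$ ($l{\left(s,C \right)} = - 133 s + C^{2} = C^{2} - 133 s$)
$S = 7 i \sqrt{182}$ ($S = \sqrt{-49722 + \left(-202\right)^{2}} = \sqrt{-49722 + 40804} = \sqrt{-8918} = 7 i \sqrt{182} \approx 94.435 i$)
$\frac{1}{S + l{\left(-255,276 \right)}} = \frac{1}{7 i \sqrt{182} - \left(-33915 - 276^{2}\right)} = \frac{1}{7 i \sqrt{182} + \left(76176 + 33915\right)} = \frac{1}{7 i \sqrt{182} + 110091} = \frac{1}{110091 + 7 i \sqrt{182}}$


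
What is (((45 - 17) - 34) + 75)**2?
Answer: 4761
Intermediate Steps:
(((45 - 17) - 34) + 75)**2 = ((28 - 34) + 75)**2 = (-6 + 75)**2 = 69**2 = 4761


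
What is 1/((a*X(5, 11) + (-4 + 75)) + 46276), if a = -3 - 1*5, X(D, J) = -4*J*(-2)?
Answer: 1/45643 ≈ 2.1909e-5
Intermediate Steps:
X(D, J) = 8*J
a = -8 (a = -3 - 5 = -8)
1/((a*X(5, 11) + (-4 + 75)) + 46276) = 1/((-64*11 + (-4 + 75)) + 46276) = 1/((-8*88 + 71) + 46276) = 1/((-704 + 71) + 46276) = 1/(-633 + 46276) = 1/45643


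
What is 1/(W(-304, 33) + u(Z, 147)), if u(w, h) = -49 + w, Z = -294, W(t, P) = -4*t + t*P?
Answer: -1/9159 ≈ -0.00010918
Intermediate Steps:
W(t, P) = -4*t + P*t
1/(W(-304, 33) + u(Z, 147)) = 1/(-304*(-4 + 33) + (-49 - 294)) = 1/(-304*29 - 343) = 1/(-8816 - 343) = 1/(-9159) = -1/9159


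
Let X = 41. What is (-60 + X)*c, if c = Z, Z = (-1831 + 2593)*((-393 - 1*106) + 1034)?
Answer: -7745730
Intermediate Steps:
Z = 407670 (Z = 762*((-393 - 106) + 1034) = 762*(-499 + 1034) = 762*535 = 407670)
c = 407670
(-60 + X)*c = (-60 + 41)*407670 = -19*407670 = -7745730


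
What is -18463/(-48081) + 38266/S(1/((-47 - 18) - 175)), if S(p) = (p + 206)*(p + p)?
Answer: -52987272532543/2377076559 ≈ -22291.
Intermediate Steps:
S(p) = 2*p*(206 + p) (S(p) = (206 + p)*(2*p) = 2*p*(206 + p))
-18463/(-48081) + 38266/S(1/((-47 - 18) - 175)) = -18463/(-48081) + 38266/((2*(206 + 1/((-47 - 18) - 175))/((-47 - 18) - 175))) = -18463*(-1/48081) + 38266/((2*(206 + 1/(-65 - 175))/(-65 - 175))) = 18463/48081 + 38266/((2*(206 + 1/(-240))/(-240))) = 18463/48081 + 38266/((2*(-1/240)*(206 - 1/240))) = 18463/48081 + 38266/((2*(-1/240)*(49439/240))) = 18463/48081 + 38266/(-49439/28800) = 18463/48081 + 38266*(-28800/49439) = 18463/48081 - 1102060800/49439 = -52987272532543/2377076559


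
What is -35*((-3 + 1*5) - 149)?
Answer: 5145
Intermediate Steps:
-35*((-3 + 1*5) - 149) = -35*((-3 + 5) - 149) = -35*(2 - 149) = -35*(-147) = 5145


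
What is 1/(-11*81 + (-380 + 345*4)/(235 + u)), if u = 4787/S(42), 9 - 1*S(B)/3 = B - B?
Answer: -2783/2472903 ≈ -0.0011254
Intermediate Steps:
S(B) = 27 (S(B) = 27 - 3*(B - B) = 27 - 3*0 = 27 + 0 = 27)
u = 4787/27 ≈ 177.30
1/(-11*81 + (-380 + 345*4)/(235 + u)) = 1/(-11*81 + (-380 + 345*4)/(235 + 4787/27)) = 1/(-891 + (-380 + 1380)/(11132/27)) = 1/(-891 + 1000*(27/11132)) = 1/(-891 + 6750/2783) = 1/(-2472903/2783) = -2783/2472903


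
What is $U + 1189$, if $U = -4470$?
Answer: $-3281$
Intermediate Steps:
$U + 1189 = -4470 + 1189 = -3281$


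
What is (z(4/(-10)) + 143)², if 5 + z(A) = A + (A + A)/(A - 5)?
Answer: 345811216/18225 ≈ 18975.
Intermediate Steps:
z(A) = -5 + A + 2*A/(-5 + A) (z(A) = -5 + (A + (A + A)/(A - 5)) = -5 + (A + (2*A)/(-5 + A)) = -5 + (A + 2*A/(-5 + A)) = -5 + A + 2*A/(-5 + A))
(z(4/(-10)) + 143)² = ((25 + (4/(-10))² - 32/(-10))/(-5 + 4/(-10)) + 143)² = ((25 + (4*(-⅒))² - 32*(-1)/10)/(-5 + 4*(-⅒)) + 143)² = ((25 + (-⅖)² - 8*(-⅖))/(-5 - ⅖) + 143)² = ((25 + 4/25 + 16/5)/(-27/5) + 143)² = (-5/27*709/25 + 143)² = (-709/135 + 143)² = (18596/135)² = 345811216/18225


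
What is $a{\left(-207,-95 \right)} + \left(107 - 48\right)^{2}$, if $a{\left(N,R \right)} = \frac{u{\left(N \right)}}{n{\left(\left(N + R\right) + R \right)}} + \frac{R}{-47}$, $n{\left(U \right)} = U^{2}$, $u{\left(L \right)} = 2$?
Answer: $\frac{25800908612}{7407623} \approx 3483.0$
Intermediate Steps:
$a{\left(N,R \right)} = \frac{2}{\left(N + 2 R\right)^{2}} - \frac{R}{47}$ ($a{\left(N,R \right)} = \frac{2}{\left(\left(N + R\right) + R\right)^{2}} + \frac{R}{-47} = \frac{2}{\left(N + 2 R\right)^{2}} + R \left(- \frac{1}{47}\right) = \frac{2}{\left(N + 2 R\right)^{2}} - \frac{R}{47}$)
$a{\left(-207,-95 \right)} + \left(107 - 48\right)^{2} = \left(\frac{2}{\left(-207 + 2 \left(-95\right)\right)^{2}} - - \frac{95}{47}\right) + \left(107 - 48\right)^{2} = \left(\frac{2}{\left(-207 - 190\right)^{2}} + \frac{95}{47}\right) + 59^{2} = \left(\frac{2}{157609} + \frac{95}{47}\right) + 3481 = \frac{14972949}{7407623} + 3481 = \frac{25800908612}{7407623}$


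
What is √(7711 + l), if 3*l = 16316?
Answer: √118347/3 ≈ 114.67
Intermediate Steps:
l = 16316/3 (l = (⅓)*16316 = 16316/3 ≈ 5438.7)
√(7711 + l) = √(7711 + 16316/3) = √(39449/3) = √118347/3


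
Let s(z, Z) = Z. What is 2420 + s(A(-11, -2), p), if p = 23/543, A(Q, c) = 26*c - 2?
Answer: 1314083/543 ≈ 2420.0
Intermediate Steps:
A(Q, c) = -2 + 26*c
p = 23/543 (p = 23*(1/543) = 23/543 ≈ 0.042357)
2420 + s(A(-11, -2), p) = 2420 + 23/543 = 1314083/543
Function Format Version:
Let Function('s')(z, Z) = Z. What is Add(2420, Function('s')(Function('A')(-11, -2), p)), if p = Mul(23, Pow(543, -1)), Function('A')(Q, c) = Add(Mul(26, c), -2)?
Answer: Rational(1314083, 543) ≈ 2420.0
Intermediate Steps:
Function('A')(Q, c) = Add(-2, Mul(26, c))
p = Rational(23, 543) (p = Mul(23, Rational(1, 543)) = Rational(23, 543) ≈ 0.042357)
Add(2420, Function('s')(Function('A')(-11, -2), p)) = Add(2420, Rational(23, 543)) = Rational(1314083, 543)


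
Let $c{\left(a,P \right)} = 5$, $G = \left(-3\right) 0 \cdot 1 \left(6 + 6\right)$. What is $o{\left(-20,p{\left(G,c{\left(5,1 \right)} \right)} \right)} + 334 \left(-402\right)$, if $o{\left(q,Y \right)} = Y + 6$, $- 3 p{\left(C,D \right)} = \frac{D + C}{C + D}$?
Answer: $- \frac{402787}{3} \approx -1.3426 \cdot 10^{5}$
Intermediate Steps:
$G = 0$ ($G = 0 \cdot 1 \cdot 12 = 0 \cdot 12 = 0$)
$p{\left(C,D \right)} = - \frac{1}{3}$ ($p{\left(C,D \right)} = - \frac{\left(D + C\right) \frac{1}{C + D}}{3} = - \frac{\left(C + D\right) \frac{1}{C + D}}{3} = \left(- \frac{1}{3}\right) 1 = - \frac{1}{3}$)
$o{\left(q,Y \right)} = 6 + Y$
$o{\left(-20,p{\left(G,c{\left(5,1 \right)} \right)} \right)} + 334 \left(-402\right) = \left(6 - \frac{1}{3}\right) + 334 \left(-402\right) = \frac{17}{3} - 134268 = - \frac{402787}{3}$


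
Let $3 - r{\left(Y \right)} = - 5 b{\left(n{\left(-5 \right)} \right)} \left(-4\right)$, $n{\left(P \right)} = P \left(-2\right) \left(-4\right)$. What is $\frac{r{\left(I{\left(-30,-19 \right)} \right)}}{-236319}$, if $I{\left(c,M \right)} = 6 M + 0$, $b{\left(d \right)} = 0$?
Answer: $- \frac{1}{78773} \approx -1.2695 \cdot 10^{-5}$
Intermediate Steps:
$n{\left(P \right)} = 8 P$ ($n{\left(P \right)} = - 2 P \left(-4\right) = 8 P$)
$I{\left(c,M \right)} = 6 M$
$r{\left(Y \right)} = 3$ ($r{\left(Y \right)} = 3 - \left(-5\right) 0 \left(-4\right) = 3 - 0 \left(-4\right) = 3 - 0 = 3 + 0 = 3$)
$\frac{r{\left(I{\left(-30,-19 \right)} \right)}}{-236319} = \frac{3}{-236319} = 3 \left(- \frac{1}{236319}\right) = - \frac{1}{78773}$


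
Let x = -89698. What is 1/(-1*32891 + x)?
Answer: -1/122589 ≈ -8.1573e-6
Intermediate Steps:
1/(-1*32891 + x) = 1/(-1*32891 - 89698) = 1/(-32891 - 89698) = 1/(-122589) = -1/122589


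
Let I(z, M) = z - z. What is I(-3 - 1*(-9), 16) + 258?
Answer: 258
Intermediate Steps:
I(z, M) = 0
I(-3 - 1*(-9), 16) + 258 = 0 + 258 = 258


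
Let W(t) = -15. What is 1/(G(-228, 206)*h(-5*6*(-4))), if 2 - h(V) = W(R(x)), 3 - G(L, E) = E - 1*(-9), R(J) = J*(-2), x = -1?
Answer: -1/3604 ≈ -0.00027747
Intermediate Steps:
R(J) = -2*J
G(L, E) = -6 - E (G(L, E) = 3 - (E - 1*(-9)) = 3 - (E + 9) = 3 - (9 + E) = 3 + (-9 - E) = -6 - E)
h(V) = 17 (h(V) = 2 - 1*(-15) = 2 + 15 = 17)
1/(G(-228, 206)*h(-5*6*(-4))) = 1/(-6 - 1*206*17) = (1/17)/(-6 - 206) = (1/17)/(-212) = -1/212*1/17 = -1/3604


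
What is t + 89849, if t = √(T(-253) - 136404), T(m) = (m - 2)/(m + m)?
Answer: 89849 + I*√34924205514/506 ≈ 89849.0 + 369.33*I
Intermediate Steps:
T(m) = (-2 + m)/(2*m) (T(m) = (-2 + m)/((2*m)) = (-2 + m)*(1/(2*m)) = (-2 + m)/(2*m))
t = I*√34924205514/506 (t = √((½)*(-2 - 253)/(-253) - 136404) = √((½)*(-1/253)*(-255) - 136404) = √(255/506 - 136404) = √(-69020169/506) = I*√34924205514/506 ≈ 369.33*I)
t + 89849 = I*√34924205514/506 + 89849 = 89849 + I*√34924205514/506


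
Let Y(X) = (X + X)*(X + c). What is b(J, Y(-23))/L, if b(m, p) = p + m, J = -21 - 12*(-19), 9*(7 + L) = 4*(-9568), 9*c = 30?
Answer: -2001/7667 ≈ -0.26099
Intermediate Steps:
c = 10/3 (c = (1/9)*30 = 10/3 ≈ 3.3333)
Y(X) = 2*X*(10/3 + X) (Y(X) = (X + X)*(X + 10/3) = (2*X)*(10/3 + X) = 2*X*(10/3 + X))
L = -38335/9 (L = -7 + (4*(-9568))/9 = -7 + (1/9)*(-38272) = -7 - 38272/9 = -38335/9 ≈ -4259.4)
J = 207 (J = -21 + 228 = 207)
b(m, p) = m + p
b(J, Y(-23))/L = (207 + (2/3)*(-23)*(10 + 3*(-23)))/(-38335/9) = (207 + (2/3)*(-23)*(10 - 69))*(-9/38335) = (207 + (2/3)*(-23)*(-59))*(-9/38335) = (207 + 2714/3)*(-9/38335) = (3335/3)*(-9/38335) = -2001/7667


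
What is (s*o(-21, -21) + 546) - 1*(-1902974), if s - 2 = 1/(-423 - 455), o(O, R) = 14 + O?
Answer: 1671278275/878 ≈ 1.9035e+6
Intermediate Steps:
s = 1755/878 (s = 2 + 1/(-423 - 455) = 2 + 1/(-878) = 2 - 1/878 = 1755/878 ≈ 1.9989)
(s*o(-21, -21) + 546) - 1*(-1902974) = (1755*(14 - 21)/878 + 546) - 1*(-1902974) = ((1755/878)*(-7) + 546) + 1902974 = (-12285/878 + 546) + 1902974 = 467103/878 + 1902974 = 1671278275/878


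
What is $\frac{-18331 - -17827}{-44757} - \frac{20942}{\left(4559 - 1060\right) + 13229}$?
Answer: $- \frac{51603899}{41594172} \approx -1.2407$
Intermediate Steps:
$\frac{-18331 - -17827}{-44757} - \frac{20942}{\left(4559 - 1060\right) + 13229} = \left(-18331 + 17827\right) \left(- \frac{1}{44757}\right) - \frac{20942}{3499 + 13229} = \left(-504\right) \left(- \frac{1}{44757}\right) - \frac{20942}{16728} = \frac{56}{4973} - \frac{10471}{8364} = - \frac{51603899}{41594172}$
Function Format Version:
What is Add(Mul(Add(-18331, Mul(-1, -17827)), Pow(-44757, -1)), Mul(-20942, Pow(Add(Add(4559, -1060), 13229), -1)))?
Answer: Rational(-51603899, 41594172) ≈ -1.2407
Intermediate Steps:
Add(Mul(Add(-18331, Mul(-1, -17827)), Pow(-44757, -1)), Mul(-20942, Pow(Add(Add(4559, -1060), 13229), -1))) = Add(Mul(Add(-18331, 17827), Rational(-1, 44757)), Mul(-20942, Pow(Add(3499, 13229), -1))) = Add(Mul(-504, Rational(-1, 44757)), Mul(-20942, Pow(16728, -1))) = Add(Rational(56, 4973), Mul(-20942, Rational(1, 16728))) = Add(Rational(56, 4973), Rational(-10471, 8364)) = Rational(-51603899, 41594172)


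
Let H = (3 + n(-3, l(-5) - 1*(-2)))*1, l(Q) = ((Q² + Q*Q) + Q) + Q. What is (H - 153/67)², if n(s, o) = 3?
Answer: 62001/4489 ≈ 13.812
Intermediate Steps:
l(Q) = 2*Q + 2*Q² (l(Q) = ((Q² + Q²) + Q) + Q = (2*Q² + Q) + Q = (Q + 2*Q²) + Q = 2*Q + 2*Q²)
H = 6 (H = (3 + 3)*1 = 6*1 = 6)
(H - 153/67)² = (6 - 153/67)² = (249/67)² = 62001/4489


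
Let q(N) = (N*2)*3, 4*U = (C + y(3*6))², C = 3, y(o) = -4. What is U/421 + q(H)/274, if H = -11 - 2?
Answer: -65539/230708 ≈ -0.28408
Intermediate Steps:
U = ¼ (U = (3 - 4)²/4 = (¼)*(-1)² = (¼)*1 = ¼ ≈ 0.25000)
H = -13
q(N) = 6*N (q(N) = (2*N)*3 = 6*N)
U/421 + q(H)/274 = (¼)/421 + (6*(-13))/274 = (¼)*(1/421) - 78*1/274 = 1/1684 - 39/137 = -65539/230708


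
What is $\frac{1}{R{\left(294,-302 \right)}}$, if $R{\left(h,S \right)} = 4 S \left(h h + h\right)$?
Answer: $- \frac{1}{104769840} \approx -9.5447 \cdot 10^{-9}$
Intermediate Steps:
$R{\left(h,S \right)} = 4 S \left(h + h^{2}\right)$ ($R{\left(h,S \right)} = 4 S \left(h^{2} + h\right) = 4 S \left(h + h^{2}\right)$)
$\frac{1}{R{\left(294,-302 \right)}} = \frac{1}{4 \left(-302\right) 294 \left(1 + 294\right)} = \frac{1}{4 \left(-302\right) 294 \cdot 295} = \frac{1}{-104769840} = - \frac{1}{104769840}$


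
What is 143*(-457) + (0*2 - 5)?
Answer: -65356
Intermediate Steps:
143*(-457) + (0*2 - 5) = -65351 + (0 - 5) = -65351 - 5 = -65356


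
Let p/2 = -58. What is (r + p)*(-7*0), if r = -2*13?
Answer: 0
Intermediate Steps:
p = -116 (p = 2*(-58) = -116)
r = -26
(r + p)*(-7*0) = (-26 - 116)*(-7*0) = -142*0 = 0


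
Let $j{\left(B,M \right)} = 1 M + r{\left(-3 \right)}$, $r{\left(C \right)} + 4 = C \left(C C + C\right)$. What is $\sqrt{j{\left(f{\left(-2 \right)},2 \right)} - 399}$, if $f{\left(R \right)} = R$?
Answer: $i \sqrt{419} \approx 20.469 i$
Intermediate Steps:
$r{\left(C \right)} = -4 + C \left(C + C^{2}\right)$ ($r{\left(C \right)} = -4 + C \left(C C + C\right) = -4 + C \left(C^{2} + C\right) = -4 + C \left(C + C^{2}\right)$)
$j{\left(B,M \right)} = -22 + M$ ($j{\left(B,M \right)} = 1 M + \left(-4 + \left(-3\right)^{2} + \left(-3\right)^{3}\right) = M - 22 = -22 + M$)
$\sqrt{j{\left(f{\left(-2 \right)},2 \right)} - 399} = \sqrt{\left(-22 + 2\right) - 399} = \sqrt{-20 - 399} = \sqrt{-419} = i \sqrt{419}$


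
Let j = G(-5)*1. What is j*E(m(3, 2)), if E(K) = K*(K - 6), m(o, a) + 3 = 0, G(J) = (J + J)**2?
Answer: 2700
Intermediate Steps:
G(J) = 4*J**2 (G(J) = (2*J)**2 = 4*J**2)
m(o, a) = -3 (m(o, a) = -3 + 0 = -3)
E(K) = K*(-6 + K)
j = 100 (j = (4*(-5)**2)*1 = (4*25)*1 = 100*1 = 100)
j*E(m(3, 2)) = 100*(-3*(-6 - 3)) = 100*(-3*(-9)) = 100*27 = 2700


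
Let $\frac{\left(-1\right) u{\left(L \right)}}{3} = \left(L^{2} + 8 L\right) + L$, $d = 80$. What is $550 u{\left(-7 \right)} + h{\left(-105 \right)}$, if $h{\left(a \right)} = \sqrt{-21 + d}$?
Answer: $23100 + \sqrt{59} \approx 23108.0$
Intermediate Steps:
$u{\left(L \right)} = - 27 L - 3 L^{2}$ ($u{\left(L \right)} = - 3 \left(\left(L^{2} + 8 L\right) + L\right) = - 3 \left(L^{2} + 9 L\right) = - 27 L - 3 L^{2}$)
$h{\left(a \right)} = \sqrt{59}$ ($h{\left(a \right)} = \sqrt{-21 + 80} = \sqrt{59}$)
$550 u{\left(-7 \right)} + h{\left(-105 \right)} = 550 \left(\left(-3\right) \left(-7\right) \left(9 - 7\right)\right) + \sqrt{59} = 550 \left(\left(-3\right) \left(-7\right) 2\right) + \sqrt{59} = 550 \cdot 42 + \sqrt{59} = 23100 + \sqrt{59}$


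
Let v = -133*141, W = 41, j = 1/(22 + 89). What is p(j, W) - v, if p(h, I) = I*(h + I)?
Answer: 2268215/111 ≈ 20434.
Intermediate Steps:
j = 1/111 ≈ 0.0090090
p(h, I) = I*(I + h)
v = -18753
p(j, W) - v = 41*(41 + 1/111) - 1*(-18753) = 41*(4552/111) + 18753 = 186632/111 + 18753 = 2268215/111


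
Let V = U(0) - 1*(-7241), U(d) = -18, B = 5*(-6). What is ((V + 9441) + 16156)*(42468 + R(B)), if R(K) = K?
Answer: 1392815160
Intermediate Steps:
B = -30
V = 7223 (V = -18 - 1*(-7241) = -18 + 7241 = 7223)
((V + 9441) + 16156)*(42468 + R(B)) = ((7223 + 9441) + 16156)*(42468 - 30) = (16664 + 16156)*42438 = 32820*42438 = 1392815160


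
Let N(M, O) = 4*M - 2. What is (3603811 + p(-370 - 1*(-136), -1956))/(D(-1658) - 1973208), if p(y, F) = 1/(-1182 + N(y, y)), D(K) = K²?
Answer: 7640079319/1644602720 ≈ 4.6455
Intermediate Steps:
N(M, O) = -2 + 4*M
p(y, F) = 1/(-1184 + 4*y) (p(y, F) = 1/(-1182 + (-2 + 4*y)) = 1/(-1184 + 4*y))
(3603811 + p(-370 - 1*(-136), -1956))/(D(-1658) - 1973208) = (3603811 + 1/(4*(-296 + (-370 - 1*(-136)))))/((-1658)² - 1973208) = (3603811 + 1/(4*(-296 + (-370 + 136))))/(2748964 - 1973208) = (3603811 + 1/(4*(-296 - 234)))/775756 = (3603811 + (¼)/(-530))*(1/775756) = (3603811 + (¼)*(-1/530))*(1/775756) = (3603811 - 1/2120)*(1/775756) = (7640079319/2120)*(1/775756) = 7640079319/1644602720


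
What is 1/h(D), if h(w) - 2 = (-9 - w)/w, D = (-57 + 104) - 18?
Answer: 29/20 ≈ 1.4500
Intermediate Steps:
D = 29 (D = 47 - 18 = 29)
h(w) = 2 + (-9 - w)/w
1/h(D) = 1/((-9 + 29)/29) = 1/((1/29)*20) = 1/(20/29) = 29/20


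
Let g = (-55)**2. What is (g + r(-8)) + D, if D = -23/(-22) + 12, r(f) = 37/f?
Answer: 266941/88 ≈ 3033.4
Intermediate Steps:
D = 287/22 (D = -1/22*(-23) + 12 = 23/22 + 12 = 287/22 ≈ 13.045)
g = 3025
(g + r(-8)) + D = (3025 + 37/(-8)) + 287/22 = (3025 + 37*(-1/8)) + 287/22 = (3025 - 37/8) + 287/22 = 24163/8 + 287/22 = 266941/88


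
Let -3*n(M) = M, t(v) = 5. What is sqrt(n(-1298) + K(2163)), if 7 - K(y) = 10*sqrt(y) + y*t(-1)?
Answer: sqrt(-93378 - 90*sqrt(2163))/3 ≈ 104.12*I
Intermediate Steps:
K(y) = 7 - 10*sqrt(y) - 5*y (K(y) = 7 - (10*sqrt(y) + y*5) = 7 - (10*sqrt(y) + 5*y) = 7 - (5*y + 10*sqrt(y)) = 7 + (-10*sqrt(y) - 5*y) = 7 - 10*sqrt(y) - 5*y)
n(M) = -M/3
sqrt(n(-1298) + K(2163)) = sqrt(-1/3*(-1298) + (7 - 10*sqrt(2163) - 5*2163)) = sqrt(1298/3 + (7 - 10*sqrt(2163) - 10815)) = sqrt(1298/3 + (-10808 - 10*sqrt(2163))) = sqrt(-31126/3 - 10*sqrt(2163))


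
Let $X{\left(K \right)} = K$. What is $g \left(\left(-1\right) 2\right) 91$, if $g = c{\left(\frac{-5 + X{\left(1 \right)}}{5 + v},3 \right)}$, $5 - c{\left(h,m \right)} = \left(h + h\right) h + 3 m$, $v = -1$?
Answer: $1092$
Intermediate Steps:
$c{\left(h,m \right)} = 5 - 3 m - 2 h^{2}$ ($c{\left(h,m \right)} = 5 - \left(\left(h + h\right) h + 3 m\right) = 5 - \left(2 h h + 3 m\right) = 5 - \left(2 h^{2} + 3 m\right) = 5 - 3 m - 2 h^{2}$)
$g = -6$ ($g = 5 - 9 - 2 \left(\frac{-5 + 1}{5 - 1}\right)^{2} = 5 - 9 - 2 \left(- \frac{4}{4}\right)^{2} = 5 - 9 - 2 \left(\left(-4\right) \frac{1}{4}\right)^{2} = 5 - 9 - 2 \left(-1\right)^{2} = 5 - 9 - 2 = -6$)
$g \left(\left(-1\right) 2\right) 91 = - 6 \left(\left(-1\right) 2\right) 91 = \left(-6\right) \left(-2\right) 91 = 12 \cdot 91 = 1092$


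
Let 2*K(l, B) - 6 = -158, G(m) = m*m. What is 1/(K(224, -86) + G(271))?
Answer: 1/73365 ≈ 1.3630e-5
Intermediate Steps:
G(m) = m²
K(l, B) = -76 (K(l, B) = 3 + (½)*(-158) = 3 - 79 = -76)
1/(K(224, -86) + G(271)) = 1/(-76 + 271²) = 1/(-76 + 73441) = 1/73365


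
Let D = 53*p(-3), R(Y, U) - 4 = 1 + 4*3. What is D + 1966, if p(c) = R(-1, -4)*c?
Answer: -737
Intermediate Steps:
R(Y, U) = 17 (R(Y, U) = 4 + (1 + 4*3) = 4 + (1 + 12) = 4 + 13 = 17)
p(c) = 17*c
D = -2703 (D = 53*(17*(-3)) = 53*(-51) = -2703)
D + 1966 = -2703 + 1966 = -737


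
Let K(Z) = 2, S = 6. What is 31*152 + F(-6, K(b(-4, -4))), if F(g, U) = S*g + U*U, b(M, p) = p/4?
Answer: 4680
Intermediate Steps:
b(M, p) = p/4 (b(M, p) = p*(¼) = p/4)
F(g, U) = U² + 6*g (F(g, U) = 6*g + U*U = 6*g + U² = U² + 6*g)
31*152 + F(-6, K(b(-4, -4))) = 31*152 + (2² + 6*(-6)) = 4712 + (4 - 36) = 4712 - 32 = 4680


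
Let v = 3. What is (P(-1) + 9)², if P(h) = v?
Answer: 144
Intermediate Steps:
P(h) = 3
(P(-1) + 9)² = (3 + 9)² = 12² = 144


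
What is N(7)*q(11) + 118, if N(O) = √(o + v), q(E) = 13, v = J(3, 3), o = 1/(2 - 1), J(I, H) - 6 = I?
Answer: 118 + 13*√10 ≈ 159.11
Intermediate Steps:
J(I, H) = 6 + I
o = 1 (o = 1/1 = 1)
v = 9 (v = 6 + 3 = 9)
N(O) = √10 (N(O) = √(1 + 9) = √10)
N(7)*q(11) + 118 = √10*13 + 118 = 13*√10 + 118 = 118 + 13*√10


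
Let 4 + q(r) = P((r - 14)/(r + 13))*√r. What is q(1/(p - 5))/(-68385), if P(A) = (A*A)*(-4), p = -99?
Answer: 4/68385 + 45167*I*√26/34523676915 ≈ 5.8492e-5 + 6.671e-6*I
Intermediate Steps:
P(A) = -4*A² (P(A) = A²*(-4) = -4*A²)
q(r) = -4 - 4*√r*(-14 + r)²/(13 + r)² (q(r) = -4 + (-4*(r - 14)²/(r + 13)²)*√r = -4 + (-4*(-14 + r)²/(13 + r)²)*√r = -4 - 4*√r*(-14 + r)²/(13 + r)²)
q(1/(p - 5))/(-68385) = (-4 - 4*√(1/(-99 - 5))*(-14 + 1/(-99 - 5))²/(13 + 1/(-99 - 5))²)/(-68385) = (-4 - 4*√(1/(-104))*(-14 + 1/(-104))²/(13 + 1/(-104))²)*(-1/68385) = (-4 - 4*√(-1/104)*(-14 - 1/104)²/(13 - 1/104)²)*(-1/68385) = (-4 - 4*I*√26/52*(-1457/104)²/(1351/104)²)*(-1/68385) = (-4 - 4*I*√26/52*2122849/10816*10816/1825201)*(-1/68385) = (-4 - 2122849*I*√26/23727613)*(-1/68385) = 4/68385 + 45167*I*√26/34523676915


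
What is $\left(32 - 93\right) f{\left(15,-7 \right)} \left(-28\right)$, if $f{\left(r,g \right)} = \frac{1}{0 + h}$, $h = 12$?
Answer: $\frac{427}{3} \approx 142.33$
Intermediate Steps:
$f{\left(r,g \right)} = \frac{1}{12}$ ($f{\left(r,g \right)} = \frac{1}{0 + 12} = \frac{1}{12}$)
$\left(32 - 93\right) f{\left(15,-7 \right)} \left(-28\right) = \left(32 - 93\right) \frac{1}{12} \left(-28\right) = \left(-61\right) \frac{1}{12} \left(-28\right) = \left(- \frac{61}{12}\right) \left(-28\right) = \frac{427}{3}$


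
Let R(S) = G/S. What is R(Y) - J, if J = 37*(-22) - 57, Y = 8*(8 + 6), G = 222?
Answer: 48887/56 ≈ 872.98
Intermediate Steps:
Y = 112 (Y = 8*14 = 112)
J = -871 (J = -814 - 57 = -871)
R(S) = 222/S
R(Y) - J = 222/112 - 1*(-871) = 222*(1/112) + 871 = 111/56 + 871 = 48887/56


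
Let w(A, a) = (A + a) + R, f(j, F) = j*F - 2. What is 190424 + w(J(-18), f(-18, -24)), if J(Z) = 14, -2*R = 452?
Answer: 190642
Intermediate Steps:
f(j, F) = -2 + F*j (f(j, F) = F*j - 2 = -2 + F*j)
R = -226 (R = -1/2*452 = -226)
w(A, a) = -226 + A + a (w(A, a) = (A + a) - 226 = -226 + A + a)
190424 + w(J(-18), f(-18, -24)) = 190424 + (-226 + 14 + (-2 - 24*(-18))) = 190424 + (-226 + 14 + (-2 + 432)) = 190424 + (-226 + 14 + 430) = 190424 + 218 = 190642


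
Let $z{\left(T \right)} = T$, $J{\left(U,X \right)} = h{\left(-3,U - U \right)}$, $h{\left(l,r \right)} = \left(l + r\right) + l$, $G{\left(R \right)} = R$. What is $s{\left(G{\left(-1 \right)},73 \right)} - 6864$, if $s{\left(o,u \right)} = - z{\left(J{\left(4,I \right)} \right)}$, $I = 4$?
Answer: $-6858$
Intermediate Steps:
$h{\left(l,r \right)} = r + 2 l$
$J{\left(U,X \right)} = -6$ ($J{\left(U,X \right)} = \left(U - U\right) + 2 \left(-3\right) = 0 - 6 = -6$)
$s{\left(o,u \right)} = 6$ ($s{\left(o,u \right)} = \left(-1\right) \left(-6\right) = 6$)
$s{\left(G{\left(-1 \right)},73 \right)} - 6864 = 6 - 6864 = -6858$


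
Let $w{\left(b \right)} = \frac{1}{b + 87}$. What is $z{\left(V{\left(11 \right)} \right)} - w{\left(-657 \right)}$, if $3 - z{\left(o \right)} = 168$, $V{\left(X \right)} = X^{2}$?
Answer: $- \frac{94049}{570} \approx -165.0$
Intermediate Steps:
$z{\left(o \right)} = -165$ ($z{\left(o \right)} = 3 - 168 = -165$)
$w{\left(b \right)} = \frac{1}{87 + b}$
$z{\left(V{\left(11 \right)} \right)} - w{\left(-657 \right)} = -165 - \frac{1}{87 - 657} = -165 - \frac{1}{-570} = -165 - - \frac{1}{570} = -165 + \frac{1}{570} = - \frac{94049}{570}$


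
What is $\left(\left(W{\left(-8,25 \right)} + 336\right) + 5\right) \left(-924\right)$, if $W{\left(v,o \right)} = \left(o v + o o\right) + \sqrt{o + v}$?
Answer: $-707784 - 924 \sqrt{17} \approx -7.1159 \cdot 10^{5}$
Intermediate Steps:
$W{\left(v,o \right)} = o^{2} + \sqrt{o + v} + o v$ ($W{\left(v,o \right)} = \left(o v + o^{2}\right) + \sqrt{o + v} = \left(o^{2} + o v\right) + \sqrt{o + v} = o^{2} + \sqrt{o + v} + o v$)
$\left(\left(W{\left(-8,25 \right)} + 336\right) + 5\right) \left(-924\right) = \left(\left(\left(25^{2} + \sqrt{25 - 8} + 25 \left(-8\right)\right) + 336\right) + 5\right) \left(-924\right) = \left(\left(\left(625 + \sqrt{17} - 200\right) + 336\right) + 5\right) \left(-924\right) = \left(\left(\left(425 + \sqrt{17}\right) + 336\right) + 5\right) \left(-924\right) = \left(\left(761 + \sqrt{17}\right) + 5\right) \left(-924\right) = \left(766 + \sqrt{17}\right) \left(-924\right) = -707784 - 924 \sqrt{17}$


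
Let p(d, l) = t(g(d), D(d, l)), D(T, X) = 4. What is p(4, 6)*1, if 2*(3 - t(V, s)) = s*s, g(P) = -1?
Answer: -5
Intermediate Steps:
t(V, s) = 3 - s**2/2 (t(V, s) = 3 - s*s/2 = 3 - s**2/2)
p(d, l) = -5 (p(d, l) = 3 - 1/2*4**2 = 3 - 1/2*16 = 3 - 8 = -5)
p(4, 6)*1 = -5*1 = -5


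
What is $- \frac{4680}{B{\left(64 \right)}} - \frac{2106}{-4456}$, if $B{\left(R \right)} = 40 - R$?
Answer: $\frac{435513}{2228} \approx 195.47$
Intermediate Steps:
$- \frac{4680}{B{\left(64 \right)}} - \frac{2106}{-4456} = - \frac{4680}{40 - 64} - \frac{2106}{-4456} = - \frac{4680}{40 - 64} - - \frac{1053}{2228} = - \frac{4680}{-24} + \frac{1053}{2228} = \left(-4680\right) \left(- \frac{1}{24}\right) + \frac{1053}{2228} = 195 + \frac{1053}{2228} = \frac{435513}{2228}$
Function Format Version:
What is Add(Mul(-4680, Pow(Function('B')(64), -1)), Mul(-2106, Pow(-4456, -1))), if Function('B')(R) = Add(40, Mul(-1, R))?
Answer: Rational(435513, 2228) ≈ 195.47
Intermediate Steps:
Add(Mul(-4680, Pow(Function('B')(64), -1)), Mul(-2106, Pow(-4456, -1))) = Add(Mul(-4680, Pow(Add(40, Mul(-1, 64)), -1)), Mul(-2106, Pow(-4456, -1))) = Add(Mul(-4680, Pow(Add(40, -64), -1)), Mul(-2106, Rational(-1, 4456))) = Add(Mul(-4680, Pow(-24, -1)), Rational(1053, 2228)) = Add(Mul(-4680, Rational(-1, 24)), Rational(1053, 2228)) = Add(195, Rational(1053, 2228)) = Rational(435513, 2228)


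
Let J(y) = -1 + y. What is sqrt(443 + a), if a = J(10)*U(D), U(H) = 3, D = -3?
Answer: sqrt(470) ≈ 21.679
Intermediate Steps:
a = 27 (a = (-1 + 10)*3 = 9*3 = 27)
sqrt(443 + a) = sqrt(443 + 27) = sqrt(470)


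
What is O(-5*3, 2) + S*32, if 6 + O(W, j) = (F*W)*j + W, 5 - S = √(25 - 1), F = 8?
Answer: -101 - 64*√6 ≈ -257.77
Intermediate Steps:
S = 5 - 2*√6 (S = 5 - √(25 - 1) = 5 - √24 = 5 - 2*√6 ≈ 0.10102)
O(W, j) = -6 + W + 8*W*j (O(W, j) = -6 + ((8*W)*j + W) = -6 + (8*W*j + W) = -6 + (W + 8*W*j) = -6 + W + 8*W*j)
O(-5*3, 2) + S*32 = (-6 - 5*3 + 8*(-5*3)*2) + (5 - 2*√6)*32 = (-6 - 15 + 8*(-15)*2) + (160 - 64*√6) = (-6 - 15 - 240) + (160 - 64*√6) = -261 + (160 - 64*√6) = -101 - 64*√6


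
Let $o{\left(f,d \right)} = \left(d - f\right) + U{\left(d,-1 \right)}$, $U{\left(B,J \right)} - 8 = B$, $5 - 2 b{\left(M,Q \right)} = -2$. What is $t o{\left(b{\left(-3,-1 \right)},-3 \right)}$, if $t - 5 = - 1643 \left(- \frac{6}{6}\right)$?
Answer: $-2472$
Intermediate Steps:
$b{\left(M,Q \right)} = \frac{7}{2}$ ($b{\left(M,Q \right)} = \frac{5}{2} - -1 = \frac{5}{2} + 1 = \frac{7}{2}$)
$U{\left(B,J \right)} = 8 + B$
$o{\left(f,d \right)} = 8 - f + 2 d$ ($o{\left(f,d \right)} = \left(d - f\right) + \left(8 + d\right) = 8 - f + 2 d$)
$t = 1648$ ($t = 5 - 1643 \left(- \frac{6}{6}\right) = 5 - 1643 \left(\left(-6\right) \frac{1}{6}\right) = 5 - -1643 = 5 + 1643 = 1648$)
$t o{\left(b{\left(-3,-1 \right)},-3 \right)} = 1648 \left(8 - \frac{7}{2} + 2 \left(-3\right)\right) = 1648 \left(8 - \frac{7}{2} - 6\right) = 1648 \left(- \frac{3}{2}\right) = -2472$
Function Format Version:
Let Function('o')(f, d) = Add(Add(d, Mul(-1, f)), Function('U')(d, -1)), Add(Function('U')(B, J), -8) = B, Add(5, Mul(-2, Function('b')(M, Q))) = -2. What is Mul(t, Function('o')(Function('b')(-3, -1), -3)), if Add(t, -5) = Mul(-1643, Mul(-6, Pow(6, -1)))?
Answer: -2472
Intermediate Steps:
Function('b')(M, Q) = Rational(7, 2) (Function('b')(M, Q) = Add(Rational(5, 2), Mul(Rational(-1, 2), -2)) = Add(Rational(5, 2), 1) = Rational(7, 2))
Function('U')(B, J) = Add(8, B)
Function('o')(f, d) = Add(8, Mul(-1, f), Mul(2, d)) (Function('o')(f, d) = Add(Add(d, Mul(-1, f)), Add(8, d)) = Add(8, Mul(-1, f), Mul(2, d)))
t = 1648 (t = Add(5, Mul(-1643, Mul(-6, Pow(6, -1)))) = Add(5, Mul(-1643, Mul(-6, Rational(1, 6)))) = Add(5, Mul(-1643, -1)) = Add(5, 1643) = 1648)
Mul(t, Function('o')(Function('b')(-3, -1), -3)) = Mul(1648, Add(8, Mul(-1, Rational(7, 2)), Mul(2, -3))) = Mul(1648, Add(8, Rational(-7, 2), -6)) = Mul(1648, Rational(-3, 2)) = -2472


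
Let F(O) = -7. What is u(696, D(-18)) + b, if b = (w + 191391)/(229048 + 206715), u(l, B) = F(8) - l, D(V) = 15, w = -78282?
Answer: -306228280/435763 ≈ -702.74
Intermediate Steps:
u(l, B) = -7 - l
b = 113109/435763 (b = (-78282 + 191391)/(229048 + 206715) = 113109/435763 ≈ 0.25957)
u(696, D(-18)) + b = (-7 - 1*696) + 113109/435763 = (-7 - 696) + 113109/435763 = -703 + 113109/435763 = -306228280/435763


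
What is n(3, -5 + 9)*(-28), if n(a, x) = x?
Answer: -112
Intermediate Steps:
n(3, -5 + 9)*(-28) = (-5 + 9)*(-28) = 4*(-28) = -112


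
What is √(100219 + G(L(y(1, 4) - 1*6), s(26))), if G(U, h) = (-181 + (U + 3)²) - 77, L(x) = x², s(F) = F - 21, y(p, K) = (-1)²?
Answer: √100745 ≈ 317.40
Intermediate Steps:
y(p, K) = 1
s(F) = -21 + F
G(U, h) = -258 + (3 + U)² (G(U, h) = (-181 + (3 + U)²) - 77 = -258 + (3 + U)²)
√(100219 + G(L(y(1, 4) - 1*6), s(26))) = √(100219 + (-258 + (3 + (1 - 1*6)²)²)) = √(100219 + (-258 + (3 + (1 - 6)²)²)) = √(100219 + (-258 + (3 + (-5)²)²)) = √(100219 + (-258 + (3 + 25)²)) = √(100219 + (-258 + 28²)) = √(100219 + (-258 + 784)) = √(100219 + 526) = √100745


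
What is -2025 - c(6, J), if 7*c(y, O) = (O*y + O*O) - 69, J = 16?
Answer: -14458/7 ≈ -2065.4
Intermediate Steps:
c(y, O) = -69/7 + O**2/7 + O*y/7 (c(y, O) = ((O*y + O*O) - 69)/7 = ((O*y + O**2) - 69)/7 = ((O**2 + O*y) - 69)/7 = (-69 + O**2 + O*y)/7 = -69/7 + O**2/7 + O*y/7)
-2025 - c(6, J) = -2025 - (-69/7 + (1/7)*16**2 + (1/7)*16*6) = -2025 - (-69/7 + (1/7)*256 + 96/7) = -2025 - (-69/7 + 256/7 + 96/7) = -2025 - 1*283/7 = -2025 - 283/7 = -14458/7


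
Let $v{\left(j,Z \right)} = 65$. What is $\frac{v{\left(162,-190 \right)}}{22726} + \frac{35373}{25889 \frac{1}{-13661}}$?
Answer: $- \frac{10981895864693}{588353414} \approx -18665.0$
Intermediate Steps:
$\frac{v{\left(162,-190 \right)}}{22726} + \frac{35373}{25889 \frac{1}{-13661}} = \frac{65}{22726} + \frac{35373}{25889 \frac{1}{-13661}} = 65 \cdot \frac{1}{22726} + \frac{35373}{25889 \left(- \frac{1}{13661}\right)} = \frac{65}{22726} + \frac{35373}{- \frac{25889}{13661}} = \frac{65}{22726} + 35373 \left(- \frac{13661}{25889}\right) = \frac{65}{22726} - \frac{483230553}{25889} = - \frac{10981895864693}{588353414}$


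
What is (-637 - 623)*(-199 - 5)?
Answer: 257040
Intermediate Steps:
(-637 - 623)*(-199 - 5) = -1260*(-204) = 257040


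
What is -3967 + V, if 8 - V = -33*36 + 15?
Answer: -2786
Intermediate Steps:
V = 1181 (V = 8 - (-33*36 + 15) = 8 - (-1188 + 15) = 8 - 1*(-1173) = 8 + 1173 = 1181)
-3967 + V = -3967 + 1181 = -2786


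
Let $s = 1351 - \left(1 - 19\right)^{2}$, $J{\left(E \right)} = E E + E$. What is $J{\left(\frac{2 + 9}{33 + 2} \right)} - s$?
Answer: $- \frac{1257569}{1225} \approx -1026.6$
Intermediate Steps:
$J{\left(E \right)} = E + E^{2}$ ($J{\left(E \right)} = E^{2} + E = E + E^{2}$)
$s = 1027$ ($s = 1351 - \left(-18\right)^{2} = 1351 - 324 = 1027$)
$J{\left(\frac{2 + 9}{33 + 2} \right)} - s = \frac{2 + 9}{33 + 2} \left(1 + \frac{2 + 9}{33 + 2}\right) - 1027 = \frac{11}{35} \left(1 + \frac{11}{35}\right) - 1027 = 11 \cdot \frac{1}{35} \left(1 + 11 \cdot \frac{1}{35}\right) - 1027 = \frac{11 \left(1 + \frac{11}{35}\right)}{35} - 1027 = \frac{11}{35} \cdot \frac{46}{35} - 1027 = \frac{506}{1225} - 1027 = - \frac{1257569}{1225}$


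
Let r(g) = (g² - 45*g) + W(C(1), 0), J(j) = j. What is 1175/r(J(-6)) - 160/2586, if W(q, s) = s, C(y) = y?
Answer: 498265/131886 ≈ 3.7780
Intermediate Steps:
r(g) = g² - 45*g (r(g) = (g² - 45*g) + 0 = g² - 45*g)
1175/r(J(-6)) - 160/2586 = 1175/((-6*(-45 - 6))) - 160/2586 = 1175/((-6*(-51))) - 160*1/2586 = 1175/306 - 80/1293 = 498265/131886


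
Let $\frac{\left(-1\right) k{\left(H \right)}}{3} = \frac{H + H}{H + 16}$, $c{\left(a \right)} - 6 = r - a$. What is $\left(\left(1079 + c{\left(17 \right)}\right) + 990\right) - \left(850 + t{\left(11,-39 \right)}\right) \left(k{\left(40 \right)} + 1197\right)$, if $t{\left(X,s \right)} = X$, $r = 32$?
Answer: $-1024837$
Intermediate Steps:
$c{\left(a \right)} = 38 - a$ ($c{\left(a \right)} = 6 - \left(-32 + a\right) = 38 - a$)
$k{\left(H \right)} = - \frac{6 H}{16 + H}$ ($k{\left(H \right)} = - 3 \frac{H + H}{H + 16} = - 3 \frac{2 H}{16 + H} = - \frac{6 H}{16 + H}$)
$\left(\left(1079 + c{\left(17 \right)}\right) + 990\right) - \left(850 + t{\left(11,-39 \right)}\right) \left(k{\left(40 \right)} + 1197\right) = \left(\left(1079 + \left(38 - 17\right)\right) + 990\right) - \left(850 + 11\right) \left(\left(-6\right) 40 \frac{1}{16 + 40} + 1197\right) = \left(\left(1079 + \left(38 - 17\right)\right) + 990\right) - 861 \left(\left(-6\right) 40 \cdot \frac{1}{56} + 1197\right) = \left(\left(1079 + 21\right) + 990\right) - 861 \left(\left(-6\right) 40 \cdot \frac{1}{56} + 1197\right) = \left(1100 + 990\right) - 861 \left(- \frac{30}{7} + 1197\right) = 2090 - 861 \cdot \frac{8349}{7} = 2090 - 1026927 = -1024837$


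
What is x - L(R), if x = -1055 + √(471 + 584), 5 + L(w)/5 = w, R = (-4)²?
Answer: -1110 + √1055 ≈ -1077.5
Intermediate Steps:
R = 16
L(w) = -25 + 5*w
x = -1055 + √1055 ≈ -1022.5
x - L(R) = (-1055 + √1055) - (-25 + 5*16) = (-1055 + √1055) - (-25 + 80) = (-1055 + √1055) - 1*55 = (-1055 + √1055) - 55 = -1110 + √1055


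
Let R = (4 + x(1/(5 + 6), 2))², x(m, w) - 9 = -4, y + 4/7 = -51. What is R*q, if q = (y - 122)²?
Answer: 119574225/49 ≈ 2.4403e+6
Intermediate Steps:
y = -361/7 (y = -4/7 - 51 = -361/7 ≈ -51.571)
x(m, w) = 5 (x(m, w) = 9 - 4 = 5)
q = 1476225/49 (q = (-361/7 - 122)² = (-1215/7)² = 1476225/49 ≈ 30127.)
R = 81 (R = (4 + 5)² = 9² = 81)
R*q = 81*(1476225/49) = 119574225/49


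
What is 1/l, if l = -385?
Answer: -1/385 ≈ -0.0025974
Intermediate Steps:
1/l = 1/(-385) = -1/385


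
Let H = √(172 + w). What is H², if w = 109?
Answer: 281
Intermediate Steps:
H = √281 (H = √(172 + 109) = √281 ≈ 16.763)
H² = (√281)² = 281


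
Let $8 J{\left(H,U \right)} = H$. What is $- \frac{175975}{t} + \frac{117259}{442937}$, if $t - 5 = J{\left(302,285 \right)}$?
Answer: $- \frac{311763303011}{75742227} \approx -4116.1$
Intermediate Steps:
$J{\left(H,U \right)} = \frac{H}{8}$
$t = \frac{171}{4}$ ($t = 5 + \frac{1}{8} \cdot 302 = 5 + \frac{151}{4} = \frac{171}{4} \approx 42.75$)
$- \frac{175975}{t} + \frac{117259}{442937} = - \frac{175975}{\frac{171}{4}} + \frac{117259}{442937} = \left(-175975\right) \frac{4}{171} + 117259 \cdot \frac{1}{442937} = - \frac{703900}{171} + \frac{117259}{442937} = - \frac{311763303011}{75742227}$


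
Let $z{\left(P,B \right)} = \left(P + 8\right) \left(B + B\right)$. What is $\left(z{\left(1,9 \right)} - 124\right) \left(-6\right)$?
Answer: $-228$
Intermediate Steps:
$z{\left(P,B \right)} = 2 B \left(8 + P\right)$ ($z{\left(P,B \right)} = \left(8 + P\right) 2 B = 2 B \left(8 + P\right)$)
$\left(z{\left(1,9 \right)} - 124\right) \left(-6\right) = \left(2 \cdot 9 \left(8 + 1\right) - 124\right) \left(-6\right) = \left(2 \cdot 9 \cdot 9 - 124\right) \left(-6\right) = \left(162 - 124\right) \left(-6\right) = 38 \left(-6\right) = -228$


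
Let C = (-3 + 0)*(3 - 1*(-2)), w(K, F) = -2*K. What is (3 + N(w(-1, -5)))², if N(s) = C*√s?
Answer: 459 - 90*√2 ≈ 331.72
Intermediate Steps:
C = -15 (C = -3*(3 + 2) = -3*5 = -15)
N(s) = -15*√s
(3 + N(w(-1, -5)))² = (3 - 15*√2)²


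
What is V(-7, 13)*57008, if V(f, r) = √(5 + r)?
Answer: 171024*√2 ≈ 2.4186e+5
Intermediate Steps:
V(-7, 13)*57008 = √(5 + 13)*57008 = √18*57008 = (3*√2)*57008 = 171024*√2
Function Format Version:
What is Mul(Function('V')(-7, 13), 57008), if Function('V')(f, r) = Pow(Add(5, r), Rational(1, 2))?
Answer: Mul(171024, Pow(2, Rational(1, 2))) ≈ 2.4186e+5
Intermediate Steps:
Mul(Function('V')(-7, 13), 57008) = Mul(Pow(Add(5, 13), Rational(1, 2)), 57008) = Mul(Pow(18, Rational(1, 2)), 57008) = Mul(Mul(3, Pow(2, Rational(1, 2))), 57008) = Mul(171024, Pow(2, Rational(1, 2)))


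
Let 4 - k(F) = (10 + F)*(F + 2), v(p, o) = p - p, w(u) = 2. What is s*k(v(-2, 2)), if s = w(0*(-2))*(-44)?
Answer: 1408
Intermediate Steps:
v(p, o) = 0
k(F) = 4 - (2 + F)*(10 + F) (k(F) = 4 - (10 + F)*(F + 2) = 4 - (10 + F)*(2 + F) = 4 - (2 + F)*(10 + F))
s = -88 (s = 2*(-44) = -88)
s*k(v(-2, 2)) = -88*(-16 - 1*0² - 12*0) = -88*(-16 - 1*0 + 0) = -88*(-16 + 0 + 0) = -88*(-16) = 1408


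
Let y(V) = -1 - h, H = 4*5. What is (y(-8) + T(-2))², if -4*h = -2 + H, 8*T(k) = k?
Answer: 169/16 ≈ 10.563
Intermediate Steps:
T(k) = k/8
H = 20
h = -9/2 (h = -(-2 + 20)/4 = -¼*18 = -9/2 ≈ -4.5000)
y(V) = 7/2 (y(V) = -1 - 1*(-9/2) = -1 + 9/2 = 7/2)
(y(-8) + T(-2))² = (7/2 + (⅛)*(-2))² = (7/2 - ¼)² = (13/4)² = 169/16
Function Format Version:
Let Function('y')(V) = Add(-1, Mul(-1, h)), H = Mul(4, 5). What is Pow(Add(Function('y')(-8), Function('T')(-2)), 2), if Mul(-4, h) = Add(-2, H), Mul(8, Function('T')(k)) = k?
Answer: Rational(169, 16) ≈ 10.563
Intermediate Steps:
Function('T')(k) = Mul(Rational(1, 8), k)
H = 20
h = Rational(-9, 2) (h = Mul(Rational(-1, 4), Add(-2, 20)) = Mul(Rational(-1, 4), 18) = Rational(-9, 2) ≈ -4.5000)
Function('y')(V) = Rational(7, 2) (Function('y')(V) = Add(-1, Mul(-1, Rational(-9, 2))) = Add(-1, Rational(9, 2)) = Rational(7, 2))
Pow(Add(Function('y')(-8), Function('T')(-2)), 2) = Pow(Add(Rational(7, 2), Mul(Rational(1, 8), -2)), 2) = Pow(Add(Rational(7, 2), Rational(-1, 4)), 2) = Pow(Rational(13, 4), 2) = Rational(169, 16)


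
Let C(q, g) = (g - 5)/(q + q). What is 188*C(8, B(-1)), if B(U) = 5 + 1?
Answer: 47/4 ≈ 11.750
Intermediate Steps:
B(U) = 6
C(q, g) = (-5 + g)/(2*q) (C(q, g) = (-5 + g)/((2*q)) = (-5 + g)*(1/(2*q)) = (-5 + g)/(2*q))
188*C(8, B(-1)) = 188*((½)*(-5 + 6)/8) = 188*((½)*(⅛)*1) = 188*(1/16) = 47/4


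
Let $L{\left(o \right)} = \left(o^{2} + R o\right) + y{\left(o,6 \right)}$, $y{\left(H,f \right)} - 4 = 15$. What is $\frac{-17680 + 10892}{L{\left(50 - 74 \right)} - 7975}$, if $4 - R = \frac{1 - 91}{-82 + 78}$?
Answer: $\frac{1697}{1734} \approx 0.97866$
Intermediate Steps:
$y{\left(H,f \right)} = 19$ ($y{\left(H,f \right)} = 4 + 15 = 19$)
$R = - \frac{37}{2}$ ($R = 4 - \frac{1 - 91}{-82 + 78} = 4 - - \frac{90}{-4} = 4 - \left(-90\right) \left(- \frac{1}{4}\right) = 4 - \frac{45}{2} = - \frac{37}{2} \approx -18.5$)
$L{\left(o \right)} = 19 + o^{2} - \frac{37 o}{2}$ ($L{\left(o \right)} = \left(o^{2} - \frac{37 o}{2}\right) + 19 = 19 + o^{2} - \frac{37 o}{2}$)
$\frac{-17680 + 10892}{L{\left(50 - 74 \right)} - 7975} = \frac{-17680 + 10892}{\left(19 + \left(50 - 74\right)^{2} - \frac{37 \left(50 - 74\right)}{2}\right) - 7975} = - \frac{6788}{\left(19 + \left(50 - 74\right)^{2} - \frac{37 \left(50 - 74\right)}{2}\right) - 7975} = - \frac{6788}{\left(19 + \left(-24\right)^{2} - -444\right) - 7975} = - \frac{6788}{\left(19 + 576 + 444\right) - 7975} = - \frac{6788}{1039 - 7975} = - \frac{6788}{-6936} = \left(-6788\right) \left(- \frac{1}{6936}\right) = \frac{1697}{1734}$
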